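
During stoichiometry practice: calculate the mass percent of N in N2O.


M(N2O) = 2×14.01 + 1×16.0 = 44.02 g/mol
Mass of N = 2 × 14.01 = 28.02 g/mol
% N = 28.02/44.02 × 100 = 63.65%

63.65%


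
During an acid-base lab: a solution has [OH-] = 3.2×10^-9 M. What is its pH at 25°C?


pOH = -log10([OH-]) = -log10(3.2×10^-9)
= 9 - log10(3.2) = 8.49
pH = 14 - pOH = 14 - 8.49 = 5.51

5.51


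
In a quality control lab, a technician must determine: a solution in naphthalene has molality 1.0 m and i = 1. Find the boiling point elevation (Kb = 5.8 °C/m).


ΔTb = Kb × m × i
= 5.8 × 1.0 × 1
= 5.8 °C

5.8 °C


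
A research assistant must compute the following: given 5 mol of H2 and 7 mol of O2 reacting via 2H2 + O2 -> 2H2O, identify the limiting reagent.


Mole ratio available / coefficient:
  H2: 5/2 = 2.500
  O2: 7/1 = 7.000
Smaller ratio is limiting.

H2


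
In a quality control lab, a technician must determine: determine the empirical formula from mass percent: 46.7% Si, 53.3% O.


Assume 100 g sample. Moles of each element:
  Si: 46.7/28.09 = 1.663 mol
  O: 53.3/16.0 = 3.331 mol
Divide by smallest (1.663):
  Si: 1.663/1.663 = 1.0
  O: 3.331/1.663 = 2.0
Empirical formula: SiO2

SiO2


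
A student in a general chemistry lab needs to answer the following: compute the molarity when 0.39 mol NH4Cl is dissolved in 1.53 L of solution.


M = n/V = 0.39/1.53 = 0.255 mol/L

0.255 M


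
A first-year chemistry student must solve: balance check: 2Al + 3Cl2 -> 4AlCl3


Equation: 2Al + 3Cl2 -> 4AlCl3
Check atoms: Al: 2≠4, Cl: 6≠12
Not balanced

No, not balanced


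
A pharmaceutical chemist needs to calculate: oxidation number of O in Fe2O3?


O is usually -2
Oxidation number: -2

-2


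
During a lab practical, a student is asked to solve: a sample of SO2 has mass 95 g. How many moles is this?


M(SO2) = 64.07 g/mol
n = mass/M = 95/64.07 = 1.4828 mol

1.4828 mol


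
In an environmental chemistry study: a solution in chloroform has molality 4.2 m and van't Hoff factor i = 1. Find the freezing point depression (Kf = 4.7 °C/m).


ΔTf = Kf × m × i
= 4.7 × 4.2 × 1
= 19.74 °C

19.74 °C


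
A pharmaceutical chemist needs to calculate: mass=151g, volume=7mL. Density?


ρ = mass/volume
= 151/7
= 21.571 g/mL

21.571 g/mL


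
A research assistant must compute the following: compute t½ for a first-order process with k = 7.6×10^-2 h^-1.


t½ = ln2/k = 0.693147/(7.6×10^-2 h^-1)
= 9.120 h

9.120 h


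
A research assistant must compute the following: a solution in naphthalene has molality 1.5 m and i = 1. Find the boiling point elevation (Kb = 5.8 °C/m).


ΔTb = Kb × m × i
= 5.8 × 1.5 × 1
= 8.7 °C

8.7 °C


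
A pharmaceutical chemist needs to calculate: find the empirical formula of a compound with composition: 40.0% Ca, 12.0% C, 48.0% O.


Assume 100 g sample. Moles of each element:
  Ca: 40.0/40.08 = 0.998 mol
  C: 12.0/12.01 = 0.999 mol
  O: 48.0/16.0 = 3.0 mol
Divide by smallest (0.998):
  Ca: 0.998/0.998 = 1.0
  C: 0.999/0.998 = 1.0
  O: 3.0/0.998 = 3.01
Empirical formula: CaCO3

CaCO3


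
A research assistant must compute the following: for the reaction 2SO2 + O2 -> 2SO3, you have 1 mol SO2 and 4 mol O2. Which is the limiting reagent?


Mole ratio available / coefficient:
  SO2: 1/2 = 0.500
  O2: 4/1 = 4.000
Smaller ratio is limiting.

SO2


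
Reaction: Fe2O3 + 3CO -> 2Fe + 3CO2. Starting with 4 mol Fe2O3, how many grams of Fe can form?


Mole ratio Fe:Fe2O3 = 2:1
n(Fe) = 4 × 2/1 = 8.000 mol
mass = 8.000 × 55.85 = 446.8 g

446.8 g


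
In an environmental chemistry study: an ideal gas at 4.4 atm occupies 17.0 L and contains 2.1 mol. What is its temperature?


PV = nRT  (R = 0.08206 L·atm/(mol·K))
T = PV/(nR) = 4.4×17.0/(2.1×0.08206)
= 74.80/0.172326
= 434.06 K

434.06 K


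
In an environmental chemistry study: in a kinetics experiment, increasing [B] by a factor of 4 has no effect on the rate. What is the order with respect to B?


rate ∝ [B]^n
rate ∝ [B]^0
Order in B: 0

0


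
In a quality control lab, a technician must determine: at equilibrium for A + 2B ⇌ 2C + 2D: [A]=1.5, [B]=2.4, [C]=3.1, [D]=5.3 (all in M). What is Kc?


Kc = [C]^2[D]^2/([A][B]^2)
= (3.1^2 × 5.3^2)/(1.5^1 × 2.4^2)
= 269.9449/8.64
= 31.24

31.24


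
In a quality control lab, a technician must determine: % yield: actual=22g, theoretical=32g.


% yield = actual/theoretical × 100
= 22/32 × 100
= 68.75%

68.75%


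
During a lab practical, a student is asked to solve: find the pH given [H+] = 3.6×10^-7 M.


pH = -log10([H+]) = -log10(3.6×10^-7)
= 7 - log10(3.6)
= 7 - 0.56
= 6.44

6.44


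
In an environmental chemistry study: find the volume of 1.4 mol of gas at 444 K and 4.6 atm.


PV = nRT  (R = 0.08206 L·atm/(mol·K))
V = nRT/P = 1.4×0.08206×444/4.6
= 11.089 L

11.089 L


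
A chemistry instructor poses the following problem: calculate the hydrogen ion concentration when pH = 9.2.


[H+] = 10^(-pH) = 10^(-9.2)
= 6.31×10^-10 M

6.31×10^-10 M


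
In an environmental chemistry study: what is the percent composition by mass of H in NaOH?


M(NaOH) = 1×22.99 + 1×16.0 + 1×1.008 = 39.998 g/mol
Mass of H = 1 × 1.008 = 1.008 g/mol
% H = 1.008/39.998 × 100 = 2.52%

2.52%


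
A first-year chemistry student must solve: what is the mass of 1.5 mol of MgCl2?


M(MgCl2) = 95.21 g/mol
mass = n × M = 1.5 × 95.21 = 142.82 g

142.82 g


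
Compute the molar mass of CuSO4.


M(CuSO4) = 1×63.55 + 1×32.07 + 4×16.0
= 63.55 + 32.07 + 64.0
= 159.62 g/mol

159.62 g/mol


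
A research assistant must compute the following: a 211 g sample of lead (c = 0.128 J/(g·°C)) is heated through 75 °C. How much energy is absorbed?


q = mcΔT = 211 × 0.128 × 75
= 2025.60 J

2025.60 J


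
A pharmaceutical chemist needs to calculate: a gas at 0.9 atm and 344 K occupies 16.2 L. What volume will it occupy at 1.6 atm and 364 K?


P1V1/T1 = P2V2/T2
V2 = P1V1T2/(T1P2)
= 0.9×16.2×364/(344×1.6)
= 9.642 L

9.642 L


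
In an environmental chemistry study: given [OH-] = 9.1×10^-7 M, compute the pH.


pOH = -log10([OH-]) = -log10(9.1×10^-7)
= 7 - log10(9.1) = 6.04
pH = 14 - pOH = 14 - 6.04 = 7.96

7.96


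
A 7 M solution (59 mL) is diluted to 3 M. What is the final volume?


C1V1 = C2V2
7 × 59 = 3 × V2
V2 = 413/3 = 137.67 mL

137.67 mL


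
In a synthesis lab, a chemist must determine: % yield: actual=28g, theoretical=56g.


% yield = actual/theoretical × 100
= 28/56 × 100
= 50.0%

50.0%


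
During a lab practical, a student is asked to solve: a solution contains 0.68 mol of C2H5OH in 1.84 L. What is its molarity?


M = n/V = 0.68/1.84 = 0.370 mol/L

0.370 M


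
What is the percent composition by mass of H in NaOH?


M(NaOH) = 1×22.99 + 1×16.0 + 1×1.008 = 39.998 g/mol
Mass of H = 1 × 1.008 = 1.008 g/mol
% H = 1.008/39.998 × 100 = 2.52%

2.52%


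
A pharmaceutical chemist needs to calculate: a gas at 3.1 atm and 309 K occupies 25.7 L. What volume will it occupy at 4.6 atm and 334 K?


P1V1/T1 = P2V2/T2
V2 = P1V1T2/(T1P2)
= 3.1×25.7×334/(309×4.6)
= 18.721 L

18.721 L


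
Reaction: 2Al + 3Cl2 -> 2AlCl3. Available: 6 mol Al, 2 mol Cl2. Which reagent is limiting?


Mole ratio available / coefficient:
  Al: 6/2 = 3.000
  Cl2: 2/3 = 0.667
Smaller ratio is limiting.

Cl2


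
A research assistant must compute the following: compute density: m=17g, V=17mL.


ρ = mass/volume
= 17/17
= 1.0 g/mL

1.0 g/mL


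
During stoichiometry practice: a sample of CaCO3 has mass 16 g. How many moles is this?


M(CaCO3) = 100.09 g/mol
n = mass/M = 16/100.09 = 0.1599 mol

0.1599 mol


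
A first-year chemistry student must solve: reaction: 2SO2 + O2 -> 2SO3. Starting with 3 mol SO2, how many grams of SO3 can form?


Mole ratio SO3:SO2 = 2:2
n(SO3) = 3 × 2/2 = 3.000 mol
mass = 3.000 × 80.07 = 240.21 g

240.21 g


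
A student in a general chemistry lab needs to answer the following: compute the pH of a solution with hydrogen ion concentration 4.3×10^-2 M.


pH = -log10([H+]) = -log10(4.3×10^-2)
= 2 - log10(4.3)
= 2 - 0.63
= 1.37

1.37


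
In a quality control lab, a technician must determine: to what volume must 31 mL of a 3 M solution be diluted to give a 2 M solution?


C1V1 = C2V2
3 × 31 = 2 × V2
V2 = 93/2 = 46.5 mL

46.5 mL


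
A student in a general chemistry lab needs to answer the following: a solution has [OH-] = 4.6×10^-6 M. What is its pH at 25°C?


pOH = -log10([OH-]) = -log10(4.6×10^-6)
= 6 - log10(4.6) = 5.34
pH = 14 - pOH = 14 - 5.34 = 8.66

8.66


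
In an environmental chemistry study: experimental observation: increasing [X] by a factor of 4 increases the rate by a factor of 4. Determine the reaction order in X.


rate ∝ [X]^n
4^n = 4 → n = 1
Order in X: 1

1


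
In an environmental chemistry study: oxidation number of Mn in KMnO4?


(+1) + x + 4(-2) = 0, so x = +7
Oxidation number: +7

+7


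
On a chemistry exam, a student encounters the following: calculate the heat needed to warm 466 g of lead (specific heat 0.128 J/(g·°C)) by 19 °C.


q = mcΔT = 466 × 0.128 × 19
= 1133.31 J

1133.31 J


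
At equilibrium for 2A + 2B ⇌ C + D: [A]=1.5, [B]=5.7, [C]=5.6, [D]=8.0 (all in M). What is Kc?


Kc = [C][D]/([A]^2[B]^2)
= (5.6^1 × 8.0^1)/(1.5^2 × 5.7^2)
= 44.8/73.1025
= 0.6128

0.6128


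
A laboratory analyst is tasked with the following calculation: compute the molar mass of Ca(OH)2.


M(Ca(OH)2) = 1×40.08 + 2×16.0 + 2×1.008
= 40.08 + 32.0 + 2.02
= 74.1 g/mol

74.1 g/mol


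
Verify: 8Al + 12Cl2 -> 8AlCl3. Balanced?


Equation: 8Al + 12Cl2 -> 8AlCl3
Check atoms: Al: 8=8, Cl: 24=24
Balanced

Yes, balanced


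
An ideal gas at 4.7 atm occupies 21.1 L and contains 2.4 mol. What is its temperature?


PV = nRT  (R = 0.08206 L·atm/(mol·K))
T = PV/(nR) = 4.7×21.1/(2.4×0.08206)
= 99.17/0.196944
= 503.54 K

503.54 K


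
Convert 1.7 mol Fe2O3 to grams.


M(Fe2O3) = 159.7 g/mol
mass = n × M = 1.7 × 159.7 = 271.49 g

271.49 g


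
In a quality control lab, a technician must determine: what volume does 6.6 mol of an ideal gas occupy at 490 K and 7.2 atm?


PV = nRT  (R = 0.08206 L·atm/(mol·K))
V = nRT/P = 6.6×0.08206×490/7.2
= 36.859 L

36.859 L


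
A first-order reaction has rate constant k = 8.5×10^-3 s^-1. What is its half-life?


t½ = ln2/k = 0.693147/(8.5×10^-3 s^-1)
= 81.55 s

81.55 s


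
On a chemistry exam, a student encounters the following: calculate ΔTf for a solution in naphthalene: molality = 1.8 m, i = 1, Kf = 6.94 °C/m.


ΔTf = Kf × m × i
= 6.94 × 1.8 × 1
= 12.492 °C

12.492 °C


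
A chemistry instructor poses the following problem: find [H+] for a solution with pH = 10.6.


[H+] = 10^(-pH) = 10^(-10.6)
= 2.51×10^-11 M

2.51×10^-11 M


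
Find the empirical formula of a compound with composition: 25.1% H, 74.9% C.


Assume 100 g sample. Moles of each element:
  H: 25.1/1.008 = 24.901 mol
  C: 74.9/12.01 = 6.236 mol
Divide by smallest (6.236):
  H: 24.901/6.236 = 3.99
  C: 6.236/6.236 = 1.0
Empirical formula: CH4

CH4


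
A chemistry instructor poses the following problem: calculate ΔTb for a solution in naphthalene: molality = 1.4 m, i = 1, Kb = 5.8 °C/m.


ΔTb = Kb × m × i
= 5.8 × 1.4 × 1
= 8.12 °C

8.12 °C


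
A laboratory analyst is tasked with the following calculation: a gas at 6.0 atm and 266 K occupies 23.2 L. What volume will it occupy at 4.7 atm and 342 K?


P1V1/T1 = P2V2/T2
V2 = P1V1T2/(T1P2)
= 6.0×23.2×342/(266×4.7)
= 38.079 L

38.079 L


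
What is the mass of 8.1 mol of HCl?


M(HCl) = 36.46 g/mol
mass = n × M = 8.1 × 36.46 = 295.33 g

295.33 g


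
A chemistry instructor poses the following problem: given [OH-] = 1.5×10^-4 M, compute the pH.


pOH = -log10([OH-]) = -log10(1.5×10^-4)
= 4 - log10(1.5) = 3.82
pH = 14 - pOH = 14 - 3.82 = 10.18

10.18


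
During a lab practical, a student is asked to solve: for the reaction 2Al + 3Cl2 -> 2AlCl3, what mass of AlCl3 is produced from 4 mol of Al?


Mole ratio AlCl3:Al = 2:2
n(AlCl3) = 4 × 2/2 = 4.000 mol
mass = 4.000 × 133.33 = 533.32 g

533.32 g


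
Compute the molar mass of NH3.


M(NH3) = 1×14.01 + 3×1.008
= 14.01 + 3.02
= 17.03 g/mol

17.03 g/mol


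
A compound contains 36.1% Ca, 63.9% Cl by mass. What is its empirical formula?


Assume 100 g sample. Moles of each element:
  Ca: 36.1/40.08 = 0.901 mol
  Cl: 63.9/35.45 = 1.803 mol
Divide by smallest (0.901):
  Ca: 0.901/0.901 = 1.0
  Cl: 1.803/0.901 = 2.0
Empirical formula: CaCl2

CaCl2


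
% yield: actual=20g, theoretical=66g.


% yield = actual/theoretical × 100
= 20/66 × 100
= 30.3%

30.3%


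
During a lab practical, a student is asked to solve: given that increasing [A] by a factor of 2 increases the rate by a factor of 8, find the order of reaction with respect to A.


rate ∝ [A]^n
2^n = 8 → n = 3
Order in A: 3

3


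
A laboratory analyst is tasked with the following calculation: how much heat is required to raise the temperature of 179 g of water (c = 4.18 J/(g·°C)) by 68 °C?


q = mcΔT = 179 × 4.18 × 68
= 50878.96 J

50878.96 J


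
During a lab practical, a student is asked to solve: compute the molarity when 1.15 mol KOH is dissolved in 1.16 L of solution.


M = n/V = 1.15/1.16 = 0.991 mol/L

0.991 M


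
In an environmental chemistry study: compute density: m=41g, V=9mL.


ρ = mass/volume
= 41/9
= 4.556 g/mL

4.556 g/mL


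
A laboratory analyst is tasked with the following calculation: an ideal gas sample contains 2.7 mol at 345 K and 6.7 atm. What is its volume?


PV = nRT  (R = 0.08206 L·atm/(mol·K))
V = nRT/P = 2.7×0.08206×345/6.7
= 11.409 L

11.409 L


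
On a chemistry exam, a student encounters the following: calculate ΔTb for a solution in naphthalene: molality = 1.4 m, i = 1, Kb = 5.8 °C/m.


ΔTb = Kb × m × i
= 5.8 × 1.4 × 1
= 8.12 °C

8.12 °C


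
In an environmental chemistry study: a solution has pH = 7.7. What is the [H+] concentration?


[H+] = 10^(-pH) = 10^(-7.7)
= 2.0×10^-8 M

2.0×10^-8 M


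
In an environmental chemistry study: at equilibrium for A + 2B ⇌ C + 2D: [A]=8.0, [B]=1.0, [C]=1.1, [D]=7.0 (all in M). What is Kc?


Kc = [C][D]^2/([A][B]^2)
= (1.1^1 × 7.0^2)/(8.0^1 × 1.0^2)
= 53.9/8
= 6.738

6.738


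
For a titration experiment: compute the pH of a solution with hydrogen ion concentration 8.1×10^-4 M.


pH = -log10([H+]) = -log10(8.1×10^-4)
= 4 - log10(8.1)
= 4 - 0.91
= 3.09

3.09


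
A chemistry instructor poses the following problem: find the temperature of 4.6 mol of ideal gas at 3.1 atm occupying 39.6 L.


PV = nRT  (R = 0.08206 L·atm/(mol·K))
T = PV/(nR) = 3.1×39.6/(4.6×0.08206)
= 122.76/0.377476
= 325.21 K

325.21 K


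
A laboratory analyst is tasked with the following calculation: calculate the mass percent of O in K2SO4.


M(K2SO4) = 2×39.1 + 1×32.07 + 4×16.0 = 174.27 g/mol
Mass of O = 4 × 16.0 = 64.00 g/mol
% O = 64.00/174.27 × 100 = 36.72%

36.72%


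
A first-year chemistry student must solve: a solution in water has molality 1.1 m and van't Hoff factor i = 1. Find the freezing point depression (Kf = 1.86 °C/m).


ΔTf = Kf × m × i
= 1.86 × 1.1 × 1
= 2.046 °C

2.046 °C


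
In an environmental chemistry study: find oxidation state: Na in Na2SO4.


Group 1 metal: +1
Oxidation number: +1

+1


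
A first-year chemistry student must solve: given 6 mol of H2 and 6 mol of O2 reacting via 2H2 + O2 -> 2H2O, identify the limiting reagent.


Mole ratio available / coefficient:
  H2: 6/2 = 3.000
  O2: 6/1 = 6.000
Smaller ratio is limiting.

H2


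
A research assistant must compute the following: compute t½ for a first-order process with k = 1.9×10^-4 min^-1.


t½ = ln2/k = 0.693147/(1.9×10^-4 min^-1)
= 3648 min

3648 min


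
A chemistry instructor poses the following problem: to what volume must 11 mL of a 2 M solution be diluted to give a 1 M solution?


C1V1 = C2V2
2 × 11 = 1 × V2
V2 = 22/1 = 22.0 mL

22.0 mL


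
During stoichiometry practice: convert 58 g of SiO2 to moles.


M(SiO2) = 60.09 g/mol
n = mass/M = 58/60.09 = 0.9652 mol

0.9652 mol


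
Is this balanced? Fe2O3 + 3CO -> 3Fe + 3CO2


Equation: Fe2O3 + 3CO -> 3Fe + 3CO2
Check atoms: C: 3=3, Fe: 2≠3, O: 6=6
Not balanced

No, not balanced


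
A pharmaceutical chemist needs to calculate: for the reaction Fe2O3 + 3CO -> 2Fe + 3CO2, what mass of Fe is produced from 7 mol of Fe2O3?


Mole ratio Fe:Fe2O3 = 2:1
n(Fe) = 7 × 2/1 = 14.000 mol
mass = 14.000 × 55.85 = 781.9 g

781.9 g


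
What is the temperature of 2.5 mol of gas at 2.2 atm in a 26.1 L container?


PV = nRT  (R = 0.08206 L·atm/(mol·K))
T = PV/(nR) = 2.2×26.1/(2.5×0.08206)
= 57.42/0.205150
= 279.89 K

279.89 K


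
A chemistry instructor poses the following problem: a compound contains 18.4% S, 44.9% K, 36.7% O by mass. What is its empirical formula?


Assume 100 g sample. Moles of each element:
  S: 18.4/32.07 = 0.574 mol
  K: 44.9/39.1 = 1.148 mol
  O: 36.7/16.0 = 2.294 mol
Divide by smallest (0.574):
  S: 0.574/0.574 = 1.0
  K: 1.148/0.574 = 2.0
  O: 2.294/0.574 = 4.0
Empirical formula: K2SO4

K2SO4


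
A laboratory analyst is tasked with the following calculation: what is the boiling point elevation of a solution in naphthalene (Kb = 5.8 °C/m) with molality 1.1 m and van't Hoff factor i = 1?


ΔTb = Kb × m × i
= 5.8 × 1.1 × 1
= 6.38 °C

6.38 °C


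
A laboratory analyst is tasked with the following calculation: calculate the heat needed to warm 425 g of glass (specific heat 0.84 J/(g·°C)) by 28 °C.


q = mcΔT = 425 × 0.84 × 28
= 9996.00 J

9996.00 J


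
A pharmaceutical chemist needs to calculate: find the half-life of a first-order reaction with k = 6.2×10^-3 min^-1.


t½ = ln2/k = 0.693147/(6.2×10^-3 min^-1)
= 111.8 min

111.8 min


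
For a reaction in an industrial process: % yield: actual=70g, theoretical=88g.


% yield = actual/theoretical × 100
= 70/88 × 100
= 79.55%

79.55%


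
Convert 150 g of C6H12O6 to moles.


M(C6H12O6) = 180.16 g/mol
n = mass/M = 150/180.16 = 0.8326 mol

0.8326 mol


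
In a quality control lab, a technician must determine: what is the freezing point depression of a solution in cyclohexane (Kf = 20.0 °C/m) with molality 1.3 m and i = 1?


ΔTf = Kf × m × i
= 20.0 × 1.3 × 1
= 26.0 °C

26.0 °C


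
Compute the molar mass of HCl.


M(HCl) = 1×1.008 + 1×35.45
= 1.01 + 35.45
= 36.46 g/mol

36.46 g/mol


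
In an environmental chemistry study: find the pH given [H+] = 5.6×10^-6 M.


pH = -log10([H+]) = -log10(5.6×10^-6)
= 6 - log10(5.6)
= 6 - 0.75
= 5.25

5.25


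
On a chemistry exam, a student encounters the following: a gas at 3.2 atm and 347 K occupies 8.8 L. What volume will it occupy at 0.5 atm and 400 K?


P1V1/T1 = P2V2/T2
V2 = P1V1T2/(T1P2)
= 3.2×8.8×400/(347×0.5)
= 64.922 L

64.922 L


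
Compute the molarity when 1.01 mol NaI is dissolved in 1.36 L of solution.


M = n/V = 1.01/1.36 = 0.743 mol/L

0.743 M


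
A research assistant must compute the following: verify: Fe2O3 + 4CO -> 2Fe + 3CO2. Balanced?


Equation: Fe2O3 + 4CO -> 2Fe + 3CO2
Check atoms: C: 4≠3, Fe: 2=2, O: 7≠6
Not balanced

No, not balanced


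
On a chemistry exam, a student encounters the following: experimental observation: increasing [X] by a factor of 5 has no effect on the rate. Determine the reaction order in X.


rate ∝ [X]^n
rate ∝ [X]^0
Order in X: 0

0


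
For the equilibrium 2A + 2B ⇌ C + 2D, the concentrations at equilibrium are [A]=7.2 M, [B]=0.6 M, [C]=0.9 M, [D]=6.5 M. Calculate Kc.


Kc = [C][D]^2/([A]^2[B]^2)
= (0.9^1 × 6.5^2)/(7.2^2 × 0.6^2)
= 38.025/18.6624
= 2.038

2.038


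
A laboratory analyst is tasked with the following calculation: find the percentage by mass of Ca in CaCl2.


M(CaCl2) = 1×40.08 + 2×35.45 = 110.98 g/mol
Mass of Ca = 1 × 40.08 = 40.08 g/mol
% Ca = 40.08/110.98 × 100 = 36.11%

36.11%


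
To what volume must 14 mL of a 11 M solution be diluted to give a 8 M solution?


C1V1 = C2V2
11 × 14 = 8 × V2
V2 = 154/8 = 19.25 mL

19.25 mL


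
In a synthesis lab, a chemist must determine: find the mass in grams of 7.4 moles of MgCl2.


M(MgCl2) = 95.21 g/mol
mass = n × M = 7.4 × 95.21 = 704.55 g

704.55 g


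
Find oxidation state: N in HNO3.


(+1) + x + 3(-2) = 0, so x = +5
Oxidation number: +5

+5


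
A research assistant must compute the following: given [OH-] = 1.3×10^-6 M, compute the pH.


pOH = -log10([OH-]) = -log10(1.3×10^-6)
= 6 - log10(1.3) = 5.89
pH = 14 - pOH = 14 - 5.89 = 8.11

8.11


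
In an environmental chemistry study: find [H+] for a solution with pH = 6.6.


[H+] = 10^(-pH) = 10^(-6.6)
= 2.51×10^-7 M

2.51×10^-7 M


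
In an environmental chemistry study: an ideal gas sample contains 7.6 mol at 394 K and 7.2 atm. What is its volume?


PV = nRT  (R = 0.08206 L·atm/(mol·K))
V = nRT/P = 7.6×0.08206×394/7.2
= 34.128 L

34.128 L


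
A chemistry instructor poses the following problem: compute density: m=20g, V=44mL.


ρ = mass/volume
= 20/44
= 0.455 g/mL

0.455 g/mL


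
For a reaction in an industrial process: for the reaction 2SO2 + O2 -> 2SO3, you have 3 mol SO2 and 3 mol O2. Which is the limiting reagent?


Mole ratio available / coefficient:
  SO2: 3/2 = 1.500
  O2: 3/1 = 3.000
Smaller ratio is limiting.

SO2


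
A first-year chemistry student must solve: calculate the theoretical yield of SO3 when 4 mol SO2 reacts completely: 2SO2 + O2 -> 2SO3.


Mole ratio SO3:SO2 = 2:2
n(SO3) = 4 × 2/2 = 4.000 mol
mass = 4.000 × 80.07 = 320.28 g

320.28 g


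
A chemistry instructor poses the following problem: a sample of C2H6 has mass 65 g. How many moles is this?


M(C2H6) = 30.07 g/mol
n = mass/M = 65/30.07 = 2.1616 mol

2.1616 mol


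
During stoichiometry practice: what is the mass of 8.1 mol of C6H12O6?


M(C6H12O6) = 180.16 g/mol
mass = n × M = 8.1 × 180.16 = 1459.30 g

1459.30 g


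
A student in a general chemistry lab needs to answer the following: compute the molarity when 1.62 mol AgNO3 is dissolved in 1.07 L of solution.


M = n/V = 1.62/1.07 = 1.514 mol/L

1.514 M


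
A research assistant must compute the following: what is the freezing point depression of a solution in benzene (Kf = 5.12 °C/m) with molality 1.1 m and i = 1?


ΔTf = Kf × m × i
= 5.12 × 1.1 × 1
= 5.632 °C

5.632 °C


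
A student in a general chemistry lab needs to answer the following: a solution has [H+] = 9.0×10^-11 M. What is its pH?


pH = -log10([H+]) = -log10(9.0×10^-11)
= 11 - log10(9.0)
= 11 - 0.95
= 10.05

10.05


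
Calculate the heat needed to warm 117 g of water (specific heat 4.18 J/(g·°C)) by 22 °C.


q = mcΔT = 117 × 4.18 × 22
= 10759.32 J

10759.32 J


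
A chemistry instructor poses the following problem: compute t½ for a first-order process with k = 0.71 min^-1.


t½ = ln2/k = 0.693147/(0.71 min^-1)
= 0.9763 min

0.9763 min


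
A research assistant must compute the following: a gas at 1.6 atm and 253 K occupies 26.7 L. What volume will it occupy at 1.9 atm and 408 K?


P1V1/T1 = P2V2/T2
V2 = P1V1T2/(T1P2)
= 1.6×26.7×408/(253×1.9)
= 36.259 L

36.259 L


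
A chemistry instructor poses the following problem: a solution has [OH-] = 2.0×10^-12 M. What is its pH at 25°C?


pOH = -log10([OH-]) = -log10(2.0×10^-12)
= 12 - log10(2.0) = 11.7
pH = 14 - pOH = 14 - 11.7 = 2.3

2.3


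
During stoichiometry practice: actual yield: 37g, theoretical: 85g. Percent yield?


% yield = actual/theoretical × 100
= 37/85 × 100
= 43.53%

43.53%


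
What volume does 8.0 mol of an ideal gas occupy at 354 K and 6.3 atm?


PV = nRT  (R = 0.08206 L·atm/(mol·K))
V = nRT/P = 8.0×0.08206×354/6.3
= 36.888 L

36.888 L


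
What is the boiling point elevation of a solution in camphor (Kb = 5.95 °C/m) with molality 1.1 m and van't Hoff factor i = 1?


ΔTb = Kb × m × i
= 5.95 × 1.1 × 1
= 6.545 °C

6.545 °C


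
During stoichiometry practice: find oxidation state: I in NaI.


halide: -1
Oxidation number: -1

-1


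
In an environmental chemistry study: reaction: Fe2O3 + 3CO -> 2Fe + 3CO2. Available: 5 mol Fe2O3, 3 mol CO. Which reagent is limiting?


Mole ratio available / coefficient:
  Fe2O3: 5/1 = 5.000
  CO: 3/3 = 1.000
Smaller ratio is limiting.

CO


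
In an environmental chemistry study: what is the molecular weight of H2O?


M(H2O) = 2×1.008 + 1×16.0
= 2.02 + 16.0
= 18.02 g/mol

18.02 g/mol


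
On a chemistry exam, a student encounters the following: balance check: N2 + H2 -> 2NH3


Equation: N2 + H2 -> 2NH3
Check atoms: H: 2≠6, N: 2=2
Not balanced

No, not balanced


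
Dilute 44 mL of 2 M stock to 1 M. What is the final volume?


C1V1 = C2V2
2 × 44 = 1 × V2
V2 = 88/1 = 88.0 mL

88.0 mL


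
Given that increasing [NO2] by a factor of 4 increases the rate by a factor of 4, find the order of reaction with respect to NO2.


rate ∝ [NO2]^n
4^n = 4 → n = 1
Order in NO2: 1

1


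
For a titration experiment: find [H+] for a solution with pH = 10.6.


[H+] = 10^(-pH) = 10^(-10.6)
= 2.51×10^-11 M

2.51×10^-11 M


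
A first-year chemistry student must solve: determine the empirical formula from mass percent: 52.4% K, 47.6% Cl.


Assume 100 g sample. Moles of each element:
  K: 52.4/39.1 = 1.34 mol
  Cl: 47.6/35.45 = 1.343 mol
Divide by smallest (1.34):
  K: 1.34/1.34 = 1.0
  Cl: 1.343/1.34 = 1.0
Empirical formula: KCl

KCl


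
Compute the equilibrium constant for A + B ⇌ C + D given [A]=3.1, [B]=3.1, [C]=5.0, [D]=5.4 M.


Kc = [C][D]/([A][B])
= (5.0^1 × 5.4^1)/(3.1^1 × 3.1^1)
= 27/9.61
= 2.810

2.810


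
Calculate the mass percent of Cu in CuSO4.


M(CuSO4) = 1×63.55 + 1×32.07 + 4×16.0 = 159.62 g/mol
Mass of Cu = 1 × 63.55 = 63.55 g/mol
% Cu = 63.55/159.62 × 100 = 39.81%

39.81%


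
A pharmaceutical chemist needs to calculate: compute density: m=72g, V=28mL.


ρ = mass/volume
= 72/28
= 2.571 g/mL

2.571 g/mL


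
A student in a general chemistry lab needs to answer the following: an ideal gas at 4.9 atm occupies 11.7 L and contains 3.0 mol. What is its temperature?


PV = nRT  (R = 0.08206 L·atm/(mol·K))
T = PV/(nR) = 4.9×11.7/(3.0×0.08206)
= 57.33/0.246180
= 232.88 K

232.88 K


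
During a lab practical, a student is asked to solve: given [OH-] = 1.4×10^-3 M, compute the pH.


pOH = -log10([OH-]) = -log10(1.4×10^-3)
= 3 - log10(1.4) = 2.85
pH = 14 - pOH = 14 - 2.85 = 11.15

11.15


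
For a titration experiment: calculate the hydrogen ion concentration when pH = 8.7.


[H+] = 10^(-pH) = 10^(-8.7)
= 2.0×10^-9 M

2.0×10^-9 M


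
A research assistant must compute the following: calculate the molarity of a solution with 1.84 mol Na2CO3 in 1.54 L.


M = n/V = 1.84/1.54 = 1.195 mol/L

1.195 M


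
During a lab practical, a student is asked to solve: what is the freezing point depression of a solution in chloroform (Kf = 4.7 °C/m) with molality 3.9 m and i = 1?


ΔTf = Kf × m × i
= 4.7 × 3.9 × 1
= 18.33 °C

18.33 °C


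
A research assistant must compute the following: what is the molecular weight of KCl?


M(KCl) = 1×39.1 + 1×35.45
= 39.1 + 35.45
= 74.55 g/mol

74.55 g/mol


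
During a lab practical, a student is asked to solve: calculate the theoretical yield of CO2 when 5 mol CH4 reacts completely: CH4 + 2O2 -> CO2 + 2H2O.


Mole ratio CO2:CH4 = 1:1
n(CO2) = 5 × 1/1 = 5.000 mol
mass = 5.000 × 44.01 = 220.05 g

220.05 g


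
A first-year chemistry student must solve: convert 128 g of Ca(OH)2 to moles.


M(Ca(OH)2) = 74.1 g/mol
n = mass/M = 128/74.1 = 1.7274 mol

1.7274 mol


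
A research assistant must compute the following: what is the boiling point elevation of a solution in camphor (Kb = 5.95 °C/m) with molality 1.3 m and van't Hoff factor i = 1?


ΔTb = Kb × m × i
= 5.95 × 1.3 × 1
= 7.735 °C

7.735 °C


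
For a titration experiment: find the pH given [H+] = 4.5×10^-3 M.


pH = -log10([H+]) = -log10(4.5×10^-3)
= 3 - log10(4.5)
= 3 - 0.65
= 2.35

2.35


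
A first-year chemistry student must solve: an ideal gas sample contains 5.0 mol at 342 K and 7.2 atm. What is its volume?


PV = nRT  (R = 0.08206 L·atm/(mol·K))
V = nRT/P = 5.0×0.08206×342/7.2
= 19.489 L

19.489 L


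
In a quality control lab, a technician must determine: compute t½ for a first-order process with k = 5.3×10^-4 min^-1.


t½ = ln2/k = 0.693147/(5.3×10^-4 min^-1)
= 1308 min

1308 min


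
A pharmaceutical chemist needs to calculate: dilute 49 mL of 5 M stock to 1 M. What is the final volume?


C1V1 = C2V2
5 × 49 = 1 × V2
V2 = 245/1 = 245.0 mL

245.0 mL


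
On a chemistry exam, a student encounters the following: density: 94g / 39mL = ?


ρ = mass/volume
= 94/39
= 2.41 g/mL

2.41 g/mL


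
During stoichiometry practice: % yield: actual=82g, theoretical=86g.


% yield = actual/theoretical × 100
= 82/86 × 100
= 95.35%

95.35%


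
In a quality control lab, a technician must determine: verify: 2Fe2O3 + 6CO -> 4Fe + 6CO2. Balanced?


Equation: 2Fe2O3 + 6CO -> 4Fe + 6CO2
Check atoms: C: 6=6, Fe: 4=4, O: 12=12
Balanced

Yes, balanced


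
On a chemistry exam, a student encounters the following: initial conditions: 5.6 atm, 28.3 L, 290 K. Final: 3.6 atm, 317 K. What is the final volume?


P1V1/T1 = P2V2/T2
V2 = P1V1T2/(T1P2)
= 5.6×28.3×317/(290×3.6)
= 48.121 L

48.121 L


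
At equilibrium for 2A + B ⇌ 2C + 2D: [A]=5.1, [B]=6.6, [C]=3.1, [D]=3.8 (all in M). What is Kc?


Kc = [C]^2[D]^2/([A]^2[B])
= (3.1^2 × 3.8^2)/(5.1^2 × 6.6^1)
= 138.7684/171.666
= 0.8084

0.8084


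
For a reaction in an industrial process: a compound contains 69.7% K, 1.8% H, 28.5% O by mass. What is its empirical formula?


Assume 100 g sample. Moles of each element:
  K: 69.7/39.1 = 1.783 mol
  H: 1.8/1.008 = 1.786 mol
  O: 28.5/16.0 = 1.781 mol
Divide by smallest (1.781):
  K: 1.783/1.781 = 1.0
  H: 1.786/1.781 = 1.0
  O: 1.781/1.781 = 1.0
Empirical formula: KOH

KOH


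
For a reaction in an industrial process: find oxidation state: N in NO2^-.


x + 2(-2) = -1, so x = +3
Oxidation number: +3

+3


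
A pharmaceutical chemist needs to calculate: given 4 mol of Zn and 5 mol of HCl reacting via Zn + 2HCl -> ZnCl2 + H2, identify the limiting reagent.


Mole ratio available / coefficient:
  Zn: 4/1 = 4.000
  HCl: 5/2 = 2.500
Smaller ratio is limiting.

HCl


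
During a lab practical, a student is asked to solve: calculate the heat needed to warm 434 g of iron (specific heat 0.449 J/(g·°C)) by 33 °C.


q = mcΔT = 434 × 0.449 × 33
= 6430.58 J

6430.58 J


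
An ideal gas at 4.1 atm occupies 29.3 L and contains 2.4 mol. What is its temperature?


PV = nRT  (R = 0.08206 L·atm/(mol·K))
T = PV/(nR) = 4.1×29.3/(2.4×0.08206)
= 120.13/0.196944
= 609.97 K

609.97 K


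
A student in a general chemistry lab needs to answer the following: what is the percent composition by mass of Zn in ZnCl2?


M(ZnCl2) = 1×65.38 + 2×35.45 = 136.28 g/mol
Mass of Zn = 1 × 65.38 = 65.38 g/mol
% Zn = 65.38/136.28 × 100 = 47.97%

47.97%


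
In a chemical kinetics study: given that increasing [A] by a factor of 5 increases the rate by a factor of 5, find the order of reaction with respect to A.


rate ∝ [A]^n
5^n = 5 → n = 1
Order in A: 1

1


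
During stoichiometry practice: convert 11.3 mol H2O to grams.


M(H2O) = 18.02 g/mol
mass = n × M = 11.3 × 18.02 = 203.63 g

203.63 g


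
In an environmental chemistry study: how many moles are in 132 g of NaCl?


M(NaCl) = 58.44 g/mol
n = mass/M = 132/58.44 = 2.2587 mol

2.2587 mol


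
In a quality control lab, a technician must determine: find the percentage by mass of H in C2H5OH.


M(C2H5OH) = 2×12.01 + 6×1.008 + 1×16.0 = 46.068 g/mol
Mass of H = 6 × 1.008 = 6.048 g/mol
% H = 6.048/46.068 × 100 = 13.13%

13.13%


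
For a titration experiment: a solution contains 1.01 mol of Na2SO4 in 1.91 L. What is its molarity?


M = n/V = 1.01/1.91 = 0.529 mol/L

0.529 M


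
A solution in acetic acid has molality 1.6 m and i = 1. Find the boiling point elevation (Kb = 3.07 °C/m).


ΔTb = Kb × m × i
= 3.07 × 1.6 × 1
= 4.912 °C

4.912 °C


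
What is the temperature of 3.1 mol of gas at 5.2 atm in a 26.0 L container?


PV = nRT  (R = 0.08206 L·atm/(mol·K))
T = PV/(nR) = 5.2×26.0/(3.1×0.08206)
= 135.20/0.254386
= 531.48 K

531.48 K


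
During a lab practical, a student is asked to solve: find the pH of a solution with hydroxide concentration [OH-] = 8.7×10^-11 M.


pOH = -log10([OH-]) = -log10(8.7×10^-11)
= 11 - log10(8.7) = 10.06
pH = 14 - pOH = 14 - 10.06 = 3.94

3.94


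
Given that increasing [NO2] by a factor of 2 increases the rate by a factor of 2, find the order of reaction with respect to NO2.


rate ∝ [NO2]^n
2^n = 2 → n = 1
Order in NO2: 1

1


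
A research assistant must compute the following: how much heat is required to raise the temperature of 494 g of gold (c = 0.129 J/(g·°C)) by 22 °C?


q = mcΔT = 494 × 0.129 × 22
= 1401.97 J

1401.97 J


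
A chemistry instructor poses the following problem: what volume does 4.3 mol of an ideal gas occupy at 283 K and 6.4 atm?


PV = nRT  (R = 0.08206 L·atm/(mol·K))
V = nRT/P = 4.3×0.08206×283/6.4
= 15.603 L

15.603 L


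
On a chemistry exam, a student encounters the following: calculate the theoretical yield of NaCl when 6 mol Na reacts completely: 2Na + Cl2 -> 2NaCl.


Mole ratio NaCl:Na = 2:2
n(NaCl) = 6 × 2/2 = 6.000 mol
mass = 6.000 × 58.44 = 350.64 g

350.64 g


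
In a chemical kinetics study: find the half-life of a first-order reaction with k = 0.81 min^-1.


t½ = ln2/k = 0.693147/(0.81 min^-1)
= 0.8557 min

0.8557 min


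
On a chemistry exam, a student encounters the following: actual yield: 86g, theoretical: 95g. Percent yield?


% yield = actual/theoretical × 100
= 86/95 × 100
= 90.53%

90.53%


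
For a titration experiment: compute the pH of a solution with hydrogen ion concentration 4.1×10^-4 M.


pH = -log10([H+]) = -log10(4.1×10^-4)
= 4 - log10(4.1)
= 4 - 0.61
= 3.39

3.39


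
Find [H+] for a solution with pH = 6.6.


[H+] = 10^(-pH) = 10^(-6.6)
= 2.51×10^-7 M

2.51×10^-7 M


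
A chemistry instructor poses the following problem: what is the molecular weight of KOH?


M(KOH) = 1×39.1 + 1×16.0 + 1×1.008
= 39.1 + 16.0 + 1.01
= 56.11 g/mol

56.11 g/mol


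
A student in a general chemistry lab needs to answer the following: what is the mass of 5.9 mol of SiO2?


M(SiO2) = 60.09 g/mol
mass = n × M = 5.9 × 60.09 = 354.53 g

354.53 g


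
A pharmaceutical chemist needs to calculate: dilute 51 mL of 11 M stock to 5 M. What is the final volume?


C1V1 = C2V2
11 × 51 = 5 × V2
V2 = 561/5 = 112.2 mL

112.2 mL


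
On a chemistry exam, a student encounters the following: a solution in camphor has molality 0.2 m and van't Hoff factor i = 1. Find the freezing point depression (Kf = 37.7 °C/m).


ΔTf = Kf × m × i
= 37.7 × 0.2 × 1
= 7.54 °C

7.54 °C


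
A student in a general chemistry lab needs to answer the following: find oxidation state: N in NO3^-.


x + 3(-2) = -1, so x = +5
Oxidation number: +5

+5


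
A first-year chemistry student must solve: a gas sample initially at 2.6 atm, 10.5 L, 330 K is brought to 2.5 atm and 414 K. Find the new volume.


P1V1/T1 = P2V2/T2
V2 = P1V1T2/(T1P2)
= 2.6×10.5×414/(330×2.5)
= 13.7 L

13.7 L


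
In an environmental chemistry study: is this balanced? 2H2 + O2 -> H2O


Equation: 2H2 + O2 -> H2O
Check atoms: H: 4≠2, O: 2≠1
Not balanced

No, not balanced


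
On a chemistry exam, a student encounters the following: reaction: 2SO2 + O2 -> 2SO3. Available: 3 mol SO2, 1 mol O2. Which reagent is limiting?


Mole ratio available / coefficient:
  SO2: 3/2 = 1.500
  O2: 1/1 = 1.000
Smaller ratio is limiting.

O2


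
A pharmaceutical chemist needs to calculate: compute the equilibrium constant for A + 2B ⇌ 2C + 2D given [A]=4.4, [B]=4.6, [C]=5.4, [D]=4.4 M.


Kc = [C]^2[D]^2/([A][B]^2)
= (5.4^2 × 4.4^2)/(4.4^1 × 4.6^2)
= 564.5376/93.104
= 6.064

6.064


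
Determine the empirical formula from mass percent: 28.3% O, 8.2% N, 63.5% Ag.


Assume 100 g sample. Moles of each element:
  O: 28.3/16.0 = 1.769 mol
  N: 8.2/14.01 = 0.585 mol
  Ag: 63.5/107.87 = 0.589 mol
Divide by smallest (0.585):
  O: 1.769/0.585 = 3.02
  N: 0.585/0.585 = 1.0
  Ag: 0.589/0.585 = 1.01
Empirical formula: AgNO3

AgNO3


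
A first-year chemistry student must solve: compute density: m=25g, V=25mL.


ρ = mass/volume
= 25/25
= 1.0 g/mL

1.0 g/mL


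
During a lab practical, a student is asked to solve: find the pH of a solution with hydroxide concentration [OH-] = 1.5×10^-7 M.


pOH = -log10([OH-]) = -log10(1.5×10^-7)
= 7 - log10(1.5) = 6.82
pH = 14 - pOH = 14 - 6.82 = 7.18

7.18


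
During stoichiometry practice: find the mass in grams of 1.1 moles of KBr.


M(KBr) = 119.0 g/mol
mass = n × M = 1.1 × 119.0 = 130.90 g

130.90 g


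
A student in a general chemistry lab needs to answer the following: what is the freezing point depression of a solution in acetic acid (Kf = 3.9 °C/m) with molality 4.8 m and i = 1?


ΔTf = Kf × m × i
= 3.9 × 4.8 × 1
= 18.72 °C

18.72 °C


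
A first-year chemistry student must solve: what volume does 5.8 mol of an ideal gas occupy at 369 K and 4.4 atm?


PV = nRT  (R = 0.08206 L·atm/(mol·K))
V = nRT/P = 5.8×0.08206×369/4.4
= 39.915 L

39.915 L


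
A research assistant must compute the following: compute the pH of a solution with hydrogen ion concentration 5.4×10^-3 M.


pH = -log10([H+]) = -log10(5.4×10^-3)
= 3 - log10(5.4)
= 3 - 0.73
= 2.27

2.27


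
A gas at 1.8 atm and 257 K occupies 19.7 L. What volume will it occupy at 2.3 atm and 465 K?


P1V1/T1 = P2V2/T2
V2 = P1V1T2/(T1P2)
= 1.8×19.7×465/(257×2.3)
= 27.895 L

27.895 L


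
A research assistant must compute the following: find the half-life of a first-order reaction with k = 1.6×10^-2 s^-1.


t½ = ln2/k = 0.693147/(1.6×10^-2 s^-1)
= 43.32 s

43.32 s


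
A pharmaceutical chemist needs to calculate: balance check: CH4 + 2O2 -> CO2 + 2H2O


Equation: CH4 + 2O2 -> CO2 + 2H2O
Check atoms: C: 1=1, H: 4=4, O: 4=4
Balanced

Yes, balanced


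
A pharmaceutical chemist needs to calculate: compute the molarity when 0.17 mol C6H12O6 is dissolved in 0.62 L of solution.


M = n/V = 0.17/0.62 = 0.274 mol/L

0.274 M


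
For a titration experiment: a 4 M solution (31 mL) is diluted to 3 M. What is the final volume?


C1V1 = C2V2
4 × 31 = 3 × V2
V2 = 124/3 = 41.33 mL

41.33 mL


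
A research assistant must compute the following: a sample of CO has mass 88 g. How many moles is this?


M(CO) = 28.01 g/mol
n = mass/M = 88/28.01 = 3.1417 mol

3.1417 mol


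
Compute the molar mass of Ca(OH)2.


M(Ca(OH)2) = 1×40.08 + 2×16.0 + 2×1.008
= 40.08 + 32.0 + 2.02
= 74.1 g/mol

74.1 g/mol


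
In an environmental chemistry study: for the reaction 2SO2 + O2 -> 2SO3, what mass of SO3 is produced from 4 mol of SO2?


Mole ratio SO3:SO2 = 2:2
n(SO3) = 4 × 2/2 = 4.000 mol
mass = 4.000 × 80.07 = 320.28 g

320.28 g


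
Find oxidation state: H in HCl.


H is +1 with nonmetals
Oxidation number: +1

+1


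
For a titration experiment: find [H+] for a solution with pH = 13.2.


[H+] = 10^(-pH) = 10^(-13.2)
= 6.31×10^-14 M

6.31×10^-14 M
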